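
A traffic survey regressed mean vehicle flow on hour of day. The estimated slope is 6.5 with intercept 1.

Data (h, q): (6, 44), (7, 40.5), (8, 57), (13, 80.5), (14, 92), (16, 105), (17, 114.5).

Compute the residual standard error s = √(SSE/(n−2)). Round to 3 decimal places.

h=6: ŷ = 1 + 6.5·6 = 40; r = 44 − 40 = 4
h=7: ŷ = 1 + 6.5·7 = 46.5; r = 40.5 − 46.5 = -6
h=8: ŷ = 1 + 6.5·8 = 53; r = 57 − 53 = 4
h=13: ŷ = 1 + 6.5·13 = 85.5; r = 80.5 − 85.5 = -5
h=14: ŷ = 1 + 6.5·14 = 92; r = 92 − 92 = 0
h=16: ŷ = 1 + 6.5·16 = 105; r = 105 − 105 = 0
h=17: ŷ = 1 + 6.5·17 = 111.5; r = 114.5 − 111.5 = 3
SSE = 16 + 36 + 16 + 25 + 0 + 0 + 9 = 102
s = √(102/5) = √20.4 ≈ 4.517

s = 4.517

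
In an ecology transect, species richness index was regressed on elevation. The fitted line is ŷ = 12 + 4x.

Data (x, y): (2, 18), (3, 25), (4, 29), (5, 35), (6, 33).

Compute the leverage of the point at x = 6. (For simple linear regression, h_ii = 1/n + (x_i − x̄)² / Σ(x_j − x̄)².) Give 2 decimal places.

h = 0.60

x̄ = (2 + 3 + 4 + 5 + 6)/5 = 4
Σ(x − x̄)² = 4 + 1 + 0 + 1 + 4 = 10
h = 1/5 + (2)²/10 = 0.2 + 0.4 = 0.60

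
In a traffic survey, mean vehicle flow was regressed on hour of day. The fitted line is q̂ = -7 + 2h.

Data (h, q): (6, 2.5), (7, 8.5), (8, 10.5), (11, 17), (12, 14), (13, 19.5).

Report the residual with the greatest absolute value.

h=6: q̂ = -7 + 2·6 = 5; e = 2.5 − 5 = -2.5
h=7: q̂ = -7 + 2·7 = 7; e = 8.5 − 7 = 1.5
h=8: q̂ = -7 + 2·8 = 9; e = 10.5 − 9 = 1.5
h=11: q̂ = -7 + 2·11 = 15; e = 17 − 15 = 2
h=12: q̂ = -7 + 2·12 = 17; e = 14 − 17 = -3
h=13: q̂ = -7 + 2·13 = 19; e = 19.5 − 19 = 0.5
Largest |e| is 3 at h = 12, residual -3.

e = -3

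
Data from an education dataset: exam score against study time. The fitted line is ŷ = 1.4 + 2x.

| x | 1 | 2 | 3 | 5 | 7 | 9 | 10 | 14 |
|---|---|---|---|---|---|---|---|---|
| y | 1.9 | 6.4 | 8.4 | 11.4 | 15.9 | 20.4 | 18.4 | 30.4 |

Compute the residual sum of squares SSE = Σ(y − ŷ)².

x=1: ŷ = 1.4 + 2·1 = 3.4; e = 1.9 − 3.4 = -1.5
x=2: ŷ = 1.4 + 2·2 = 5.4; e = 6.4 − 5.4 = 1
x=3: ŷ = 1.4 + 2·3 = 7.4; e = 8.4 − 7.4 = 1
x=5: ŷ = 1.4 + 2·5 = 11.4; e = 11.4 − 11.4 = 0
x=7: ŷ = 1.4 + 2·7 = 15.4; e = 15.9 − 15.4 = 0.5
x=9: ŷ = 1.4 + 2·9 = 19.4; e = 20.4 − 19.4 = 1
x=10: ŷ = 1.4 + 2·10 = 21.4; e = 18.4 − 21.4 = -3
x=14: ŷ = 1.4 + 2·14 = 29.4; e = 30.4 − 29.4 = 1
SSE = 2.25 + 1 + 1 + 0 + 0.25 + 1 + 9 + 1 = 15.5

SSE = 15.5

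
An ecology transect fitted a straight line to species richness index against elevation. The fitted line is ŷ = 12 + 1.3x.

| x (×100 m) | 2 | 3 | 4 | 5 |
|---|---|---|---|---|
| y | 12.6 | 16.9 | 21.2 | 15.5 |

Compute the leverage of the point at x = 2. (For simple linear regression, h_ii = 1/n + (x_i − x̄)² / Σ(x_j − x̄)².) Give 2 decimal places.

x̄ = (2 + 3 + 4 + 5)/4 = 3.5
Σ(x − x̄)² = 2.25 + 0.25 + 0.25 + 2.25 = 5
h = 1/4 + (-1.5)²/5 = 0.25 + 0.45 = 0.70

h = 0.70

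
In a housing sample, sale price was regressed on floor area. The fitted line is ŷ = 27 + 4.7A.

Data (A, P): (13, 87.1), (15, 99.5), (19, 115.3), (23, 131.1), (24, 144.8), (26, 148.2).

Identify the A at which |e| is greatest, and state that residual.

A=13: ŷ = 27 + 4.7·13 = 88.1; e = 87.1 − 88.1 = -1
A=15: ŷ = 27 + 4.7·15 = 97.5; e = 99.5 − 97.5 = 2
A=19: ŷ = 27 + 4.7·19 = 116.3; e = 115.3 − 116.3 = -1
A=23: ŷ = 27 + 4.7·23 = 135.1; e = 131.1 − 135.1 = -4
A=24: ŷ = 27 + 4.7·24 = 139.8; e = 144.8 − 139.8 = 5
A=26: ŷ = 27 + 4.7·26 = 149.2; e = 148.2 − 149.2 = -1
Largest |e| is 5 at A = 24, residual 5.

A = 24, e = 5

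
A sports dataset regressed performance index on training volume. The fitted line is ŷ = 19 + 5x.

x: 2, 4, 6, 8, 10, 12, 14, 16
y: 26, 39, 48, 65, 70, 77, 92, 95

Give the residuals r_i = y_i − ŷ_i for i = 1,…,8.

x=2: ŷ = 19 + 5·2 = 29; r = 26 − 29 = -3
x=4: ŷ = 19 + 5·4 = 39; r = 39 − 39 = 0
x=6: ŷ = 19 + 5·6 = 49; r = 48 − 49 = -1
x=8: ŷ = 19 + 5·8 = 59; r = 65 − 59 = 6
x=10: ŷ = 19 + 5·10 = 69; r = 70 − 69 = 1
x=12: ŷ = 19 + 5·12 = 79; r = 77 − 79 = -2
x=14: ŷ = 19 + 5·14 = 89; r = 92 − 89 = 3
x=16: ŷ = 19 + 5·16 = 99; r = 95 − 99 = -4

-3, 0, -1, 6, 1, -2, 3, -4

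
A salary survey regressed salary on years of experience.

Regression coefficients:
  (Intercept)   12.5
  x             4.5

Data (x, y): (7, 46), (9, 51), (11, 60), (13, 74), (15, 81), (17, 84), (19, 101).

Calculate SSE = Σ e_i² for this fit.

x=7: ŷ = 12.5 + 4.5·7 = 44; e = 46 − 44 = 2
x=9: ŷ = 12.5 + 4.5·9 = 53; e = 51 − 53 = -2
x=11: ŷ = 12.5 + 4.5·11 = 62; e = 60 − 62 = -2
x=13: ŷ = 12.5 + 4.5·13 = 71; e = 74 − 71 = 3
x=15: ŷ = 12.5 + 4.5·15 = 80; e = 81 − 80 = 1
x=17: ŷ = 12.5 + 4.5·17 = 89; e = 84 − 89 = -5
x=19: ŷ = 12.5 + 4.5·19 = 98; e = 101 − 98 = 3
SSE = 4 + 4 + 4 + 9 + 1 + 25 + 9 = 56

SSE = 56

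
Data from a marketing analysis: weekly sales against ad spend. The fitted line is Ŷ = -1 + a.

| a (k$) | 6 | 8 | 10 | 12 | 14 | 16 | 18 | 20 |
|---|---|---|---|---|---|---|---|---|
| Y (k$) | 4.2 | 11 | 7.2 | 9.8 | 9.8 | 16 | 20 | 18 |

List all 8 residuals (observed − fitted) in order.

a=6: Ŷ = -1 + 6 = 5; r = 4.2 − 5 = -0.8
a=8: Ŷ = -1 + 8 = 7; r = 11 − 7 = 4
a=10: Ŷ = -1 + 10 = 9; r = 7.2 − 9 = -1.8
a=12: Ŷ = -1 + 12 = 11; r = 9.8 − 11 = -1.2
a=14: Ŷ = -1 + 14 = 13; r = 9.8 − 13 = -3.2
a=16: Ŷ = -1 + 16 = 15; r = 16 − 15 = 1
a=18: Ŷ = -1 + 18 = 17; r = 20 − 17 = 3
a=20: Ŷ = -1 + 20 = 19; r = 18 − 19 = -1

-0.8, 4, -1.8, -1.2, -3.2, 1, 3, -1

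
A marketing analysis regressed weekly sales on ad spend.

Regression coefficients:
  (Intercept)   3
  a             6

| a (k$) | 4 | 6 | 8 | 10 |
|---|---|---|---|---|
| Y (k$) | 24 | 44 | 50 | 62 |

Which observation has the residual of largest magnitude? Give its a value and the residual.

a = 6, e = 5

a=4: Ŷ = 3 + 6·4 = 27; e = 24 − 27 = -3
a=6: Ŷ = 3 + 6·6 = 39; e = 44 − 39 = 5
a=8: Ŷ = 3 + 6·8 = 51; e = 50 − 51 = -1
a=10: Ŷ = 3 + 6·10 = 63; e = 62 − 63 = -1
Largest |e| is 5 at a = 6, residual 5.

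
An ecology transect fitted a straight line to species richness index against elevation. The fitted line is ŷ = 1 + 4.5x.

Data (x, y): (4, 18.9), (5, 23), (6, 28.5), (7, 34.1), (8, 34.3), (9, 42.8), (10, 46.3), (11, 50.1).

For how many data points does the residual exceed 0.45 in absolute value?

5

x=4: ŷ = 1 + 4.5·4 = 19; e = 18.9 − 19 = -0.1
x=5: ŷ = 1 + 4.5·5 = 23.5; e = 23 − 23.5 = -0.5
x=6: ŷ = 1 + 4.5·6 = 28; e = 28.5 − 28 = 0.5
x=7: ŷ = 1 + 4.5·7 = 32.5; e = 34.1 − 32.5 = 1.6
x=8: ŷ = 1 + 4.5·8 = 37; e = 34.3 − 37 = -2.7
x=9: ŷ = 1 + 4.5·9 = 41.5; e = 42.8 − 41.5 = 1.3
x=10: ŷ = 1 + 4.5·10 = 46; e = 46.3 − 46 = 0.3
x=11: ŷ = 1 + 4.5·11 = 50.5; e = 50.1 − 50.5 = -0.4
|e| > 0.45: x=5 (|e|=0.5), x=6 (|e|=0.5), x=7 (|e|=1.6), x=8 (|e|=2.7), x=9 (|e|=1.3) → 5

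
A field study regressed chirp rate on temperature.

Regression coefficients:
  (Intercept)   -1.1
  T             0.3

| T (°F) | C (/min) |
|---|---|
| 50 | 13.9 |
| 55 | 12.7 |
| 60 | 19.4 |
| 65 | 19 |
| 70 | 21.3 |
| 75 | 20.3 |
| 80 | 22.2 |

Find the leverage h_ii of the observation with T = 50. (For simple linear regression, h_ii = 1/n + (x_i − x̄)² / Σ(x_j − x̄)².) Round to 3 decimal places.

T̄ = (50 + 55 + 60 + 65 + 70 + 75 + 80)/7 = 65
Σ(T − T̄)² = 225 + 100 + 25 + 0 + 25 + 100 + 225 = 700
h = 1/7 + (-15)²/700 = 0.142857 + 0.321429 = 0.464

h = 0.464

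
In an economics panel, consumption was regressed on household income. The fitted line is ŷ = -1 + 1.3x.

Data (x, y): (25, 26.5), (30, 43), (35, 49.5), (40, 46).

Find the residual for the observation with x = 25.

e = -5

ŷ = -1 + 1.3·25 = 31.5
e = 26.5 − 31.5 = -5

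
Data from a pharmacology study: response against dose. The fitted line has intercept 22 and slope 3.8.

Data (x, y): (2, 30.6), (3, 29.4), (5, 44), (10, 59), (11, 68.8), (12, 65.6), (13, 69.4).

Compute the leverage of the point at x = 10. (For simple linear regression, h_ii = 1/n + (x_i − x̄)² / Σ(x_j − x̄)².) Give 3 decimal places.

h = 0.175

x̄ = (2 + 3 + 5 + 10 + 11 + 12 + 13)/7 = 8
Σ(x − x̄)² = 36 + 25 + 9 + 4 + 9 + 16 + 25 = 124
h = 1/7 + (2)²/124 = 0.142857 + 0.0322581 = 0.175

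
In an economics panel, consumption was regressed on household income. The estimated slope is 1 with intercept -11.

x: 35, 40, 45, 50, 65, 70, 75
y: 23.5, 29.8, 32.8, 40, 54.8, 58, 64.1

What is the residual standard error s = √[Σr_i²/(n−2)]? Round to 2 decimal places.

s = 1.00

x=35: ŷ = -11 + 35 = 24; r = 23.5 − 24 = -0.5
x=40: ŷ = -11 + 40 = 29; r = 29.8 − 29 = 0.8
x=45: ŷ = -11 + 45 = 34; r = 32.8 − 34 = -1.2
x=50: ŷ = -11 + 50 = 39; r = 40 − 39 = 1
x=65: ŷ = -11 + 65 = 54; r = 54.8 − 54 = 0.8
x=70: ŷ = -11 + 70 = 59; r = 58 − 59 = -1
x=75: ŷ = -11 + 75 = 64; r = 64.1 − 64 = 0.1
SSE = 0.25 + 0.64 + 1.44 + 1 + 0.64 + 1 + 0.01 = 4.98
s = √(4.98/5) = √0.996 ≈ 1.00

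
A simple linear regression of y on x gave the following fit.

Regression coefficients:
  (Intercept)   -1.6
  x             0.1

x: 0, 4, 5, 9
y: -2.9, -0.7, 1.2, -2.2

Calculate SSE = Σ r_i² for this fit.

x=0: ŷ = -1.6 + 0.1·0 = -1.6; r = -2.9 − (-1.6) = -1.3
x=4: ŷ = -1.6 + 0.1·4 = -1.2; r = -0.7 − (-1.2) = 0.5
x=5: ŷ = -1.6 + 0.1·5 = -1.1; r = 1.2 − (-1.1) = 2.3
x=9: ŷ = -1.6 + 0.1·9 = -0.7; r = -2.2 − (-0.7) = -1.5
SSE = 1.69 + 0.25 + 5.29 + 2.25 = 9.48

SSE = 9.48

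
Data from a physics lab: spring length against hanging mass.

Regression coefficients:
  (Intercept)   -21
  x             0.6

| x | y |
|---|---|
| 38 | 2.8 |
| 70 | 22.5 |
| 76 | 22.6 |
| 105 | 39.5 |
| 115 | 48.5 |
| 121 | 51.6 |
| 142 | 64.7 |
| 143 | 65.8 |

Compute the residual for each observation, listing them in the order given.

x=38: ŷ = -21 + 0.6·38 = 1.8; e = 2.8 − 1.8 = 1
x=70: ŷ = -21 + 0.6·70 = 21; e = 22.5 − 21 = 1.5
x=76: ŷ = -21 + 0.6·76 = 24.6; e = 22.6 − 24.6 = -2
x=105: ŷ = -21 + 0.6·105 = 42; e = 39.5 − 42 = -2.5
x=115: ŷ = -21 + 0.6·115 = 48; e = 48.5 − 48 = 0.5
x=121: ŷ = -21 + 0.6·121 = 51.6; e = 51.6 − 51.6 = 0
x=142: ŷ = -21 + 0.6·142 = 64.2; e = 64.7 − 64.2 = 0.5
x=143: ŷ = -21 + 0.6·143 = 64.8; e = 65.8 − 64.8 = 1

1, 1.5, -2, -2.5, 0.5, 0, 0.5, 1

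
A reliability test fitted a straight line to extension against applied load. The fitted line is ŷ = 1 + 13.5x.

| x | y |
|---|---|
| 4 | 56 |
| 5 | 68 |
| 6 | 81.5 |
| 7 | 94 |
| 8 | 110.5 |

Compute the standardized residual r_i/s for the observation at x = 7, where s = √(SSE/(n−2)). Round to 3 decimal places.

x=4: ŷ = 1 + 13.5·4 = 55; r = 56 − 55 = 1
x=5: ŷ = 1 + 13.5·5 = 68.5; r = 68 − 68.5 = -0.5
x=6: ŷ = 1 + 13.5·6 = 82; r = 81.5 − 82 = -0.5
x=7: ŷ = 1 + 13.5·7 = 95.5; r = 94 − 95.5 = -1.5
x=8: ŷ = 1 + 13.5·8 = 109; r = 110.5 − 109 = 1.5
SSE = 1 + 0.25 + 0.25 + 2.25 + 2.25 = 6
s = √(6/3) = 1.41421
r/s = -1.5 / 1.41421 = -1.061

-1.061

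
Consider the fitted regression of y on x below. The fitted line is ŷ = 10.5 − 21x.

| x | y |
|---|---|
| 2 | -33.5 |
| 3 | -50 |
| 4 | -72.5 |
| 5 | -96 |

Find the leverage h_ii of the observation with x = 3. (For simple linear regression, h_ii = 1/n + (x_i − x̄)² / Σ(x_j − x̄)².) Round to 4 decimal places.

x̄ = (2 + 3 + 4 + 5)/4 = 3.5
Σ(x − x̄)² = 2.25 + 0.25 + 0.25 + 2.25 = 5
h = 1/4 + (-0.5)²/5 = 0.25 + 0.05 = 0.3000

h = 0.3000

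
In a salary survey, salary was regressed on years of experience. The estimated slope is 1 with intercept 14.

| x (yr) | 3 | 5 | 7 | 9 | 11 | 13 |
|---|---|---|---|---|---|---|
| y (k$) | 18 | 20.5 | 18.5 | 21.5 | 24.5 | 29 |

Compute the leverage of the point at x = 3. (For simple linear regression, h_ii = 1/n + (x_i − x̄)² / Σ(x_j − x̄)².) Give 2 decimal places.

x̄ = (3 + 5 + 7 + 9 + 11 + 13)/6 = 8
Σ(x − x̄)² = 25 + 9 + 1 + 1 + 9 + 25 = 70
h = 1/6 + (-5)²/70 = 0.166667 + 0.357143 = 0.52

h = 0.52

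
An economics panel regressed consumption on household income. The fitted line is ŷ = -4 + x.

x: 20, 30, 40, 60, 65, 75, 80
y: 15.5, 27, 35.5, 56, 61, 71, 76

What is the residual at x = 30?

ŷ = -4 + 30 = 26
r = 27 − 26 = 1

r = 1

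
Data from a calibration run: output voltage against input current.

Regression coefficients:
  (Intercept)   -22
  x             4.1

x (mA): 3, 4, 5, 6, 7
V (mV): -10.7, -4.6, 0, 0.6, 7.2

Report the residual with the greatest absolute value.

x=3: V̂ = -22 + 4.1·3 = -9.7; r = -10.7 − (-9.7) = -1
x=4: V̂ = -22 + 4.1·4 = -5.6; r = -4.6 − (-5.6) = 1
x=5: V̂ = -22 + 4.1·5 = -1.5; r = 0 − (-1.5) = 1.5
x=6: V̂ = -22 + 4.1·6 = 2.6; r = 0.6 − 2.6 = -2
x=7: V̂ = -22 + 4.1·7 = 6.7; r = 7.2 − 6.7 = 0.5
Largest |r| is 2 at x = 6, residual -2.

r = -2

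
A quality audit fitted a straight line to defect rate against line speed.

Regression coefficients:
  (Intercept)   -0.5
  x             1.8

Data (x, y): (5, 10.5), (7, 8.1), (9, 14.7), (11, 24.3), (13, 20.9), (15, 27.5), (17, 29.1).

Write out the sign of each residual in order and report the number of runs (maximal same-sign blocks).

6 runs

x=5: ŷ = -0.5 + 1.8·5 = 8.5; e = 10.5 − 8.5 = 2
x=7: ŷ = -0.5 + 1.8·7 = 12.1; e = 8.1 − 12.1 = -4
x=9: ŷ = -0.5 + 1.8·9 = 15.7; e = 14.7 − 15.7 = -1
x=11: ŷ = -0.5 + 1.8·11 = 19.3; e = 24.3 − 19.3 = 5
x=13: ŷ = -0.5 + 1.8·13 = 22.9; e = 20.9 − 22.9 = -2
x=15: ŷ = -0.5 + 1.8·15 = 26.5; e = 27.5 − 26.5 = 1
x=17: ŷ = -0.5 + 1.8·17 = 30.1; e = 29.1 − 30.1 = -1
Signs: + − − + − + −
Runs: +×1, −×2, +×1, −×1, +×1, −×1 → 6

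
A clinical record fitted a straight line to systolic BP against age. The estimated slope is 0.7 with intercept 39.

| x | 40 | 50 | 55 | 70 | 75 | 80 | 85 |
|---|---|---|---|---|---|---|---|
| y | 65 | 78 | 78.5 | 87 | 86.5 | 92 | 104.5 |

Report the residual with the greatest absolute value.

e = 6

x=40: ŷ = 39 + 0.7·40 = 67; e = 65 − 67 = -2
x=50: ŷ = 39 + 0.7·50 = 74; e = 78 − 74 = 4
x=55: ŷ = 39 + 0.7·55 = 77.5; e = 78.5 − 77.5 = 1
x=70: ŷ = 39 + 0.7·70 = 88; e = 87 − 88 = -1
x=75: ŷ = 39 + 0.7·75 = 91.5; e = 86.5 − 91.5 = -5
x=80: ŷ = 39 + 0.7·80 = 95; e = 92 − 95 = -3
x=85: ŷ = 39 + 0.7·85 = 98.5; e = 104.5 − 98.5 = 6
Largest |e| is 6 at x = 85, residual 6.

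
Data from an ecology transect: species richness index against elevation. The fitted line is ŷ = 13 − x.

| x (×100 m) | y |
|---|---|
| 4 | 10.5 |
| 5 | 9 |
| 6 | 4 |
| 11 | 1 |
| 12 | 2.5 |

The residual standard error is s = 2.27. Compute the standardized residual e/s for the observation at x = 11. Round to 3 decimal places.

-0.441

ŷ = 13 − 11 = 2
e = 1 − 2 = -1
e/s = -1 / 2.27 = -0.441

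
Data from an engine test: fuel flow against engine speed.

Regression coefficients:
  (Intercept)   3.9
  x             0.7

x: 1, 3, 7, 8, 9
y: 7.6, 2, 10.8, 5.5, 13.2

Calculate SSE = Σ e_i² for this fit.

SSE = 54

x=1: ŷ = 3.9 + 0.7·1 = 4.6; e = 7.6 − 4.6 = 3
x=3: ŷ = 3.9 + 0.7·3 = 6; e = 2 − 6 = -4
x=7: ŷ = 3.9 + 0.7·7 = 8.8; e = 10.8 − 8.8 = 2
x=8: ŷ = 3.9 + 0.7·8 = 9.5; e = 5.5 − 9.5 = -4
x=9: ŷ = 3.9 + 0.7·9 = 10.2; e = 13.2 − 10.2 = 3
SSE = 9 + 16 + 4 + 16 + 9 = 54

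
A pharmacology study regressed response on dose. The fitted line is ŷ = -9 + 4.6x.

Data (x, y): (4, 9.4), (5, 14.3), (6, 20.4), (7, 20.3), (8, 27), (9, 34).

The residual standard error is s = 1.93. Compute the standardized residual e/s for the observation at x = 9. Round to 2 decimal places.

0.83

ŷ = -9 + 4.6·9 = 32.4
e = 34 − 32.4 = 1.6
e/s = 1.6 / 1.93 = 0.83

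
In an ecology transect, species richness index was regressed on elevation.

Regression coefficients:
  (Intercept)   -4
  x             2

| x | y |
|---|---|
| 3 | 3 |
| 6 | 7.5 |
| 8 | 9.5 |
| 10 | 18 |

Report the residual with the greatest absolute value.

r = -2.5

x=3: ŷ = -4 + 2·3 = 2; r = 3 − 2 = 1
x=6: ŷ = -4 + 2·6 = 8; r = 7.5 − 8 = -0.5
x=8: ŷ = -4 + 2·8 = 12; r = 9.5 − 12 = -2.5
x=10: ŷ = -4 + 2·10 = 16; r = 18 − 16 = 2
Largest |r| is 2.5 at x = 8, residual -2.5.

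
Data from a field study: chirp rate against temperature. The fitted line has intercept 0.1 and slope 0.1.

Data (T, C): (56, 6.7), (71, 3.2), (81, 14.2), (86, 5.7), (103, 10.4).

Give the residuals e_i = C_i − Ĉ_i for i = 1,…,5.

T=56: Ĉ = 0.1 + 0.1·56 = 5.7; e = 6.7 − 5.7 = 1
T=71: Ĉ = 0.1 + 0.1·71 = 7.2; e = 3.2 − 7.2 = -4
T=81: Ĉ = 0.1 + 0.1·81 = 8.2; e = 14.2 − 8.2 = 6
T=86: Ĉ = 0.1 + 0.1·86 = 8.7; e = 5.7 − 8.7 = -3
T=103: Ĉ = 0.1 + 0.1·103 = 10.4; e = 10.4 − 10.4 = 0

1, -4, 6, -3, 0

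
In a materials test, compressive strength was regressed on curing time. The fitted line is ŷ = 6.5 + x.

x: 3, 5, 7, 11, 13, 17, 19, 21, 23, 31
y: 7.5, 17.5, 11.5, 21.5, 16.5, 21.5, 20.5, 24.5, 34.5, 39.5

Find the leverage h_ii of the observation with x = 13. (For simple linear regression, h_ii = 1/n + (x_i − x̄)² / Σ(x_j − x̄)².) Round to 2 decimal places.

h = 0.11

x̄ = (3 + 5 + 7 + 11 + 13 + 17 + 19 + 21 + 23 + 31)/10 = 15
Σ(x − x̄)² = 144 + 100 + 64 + 16 + 4 + 4 + 16 + 36 + 64 + 256 = 704
h = 1/10 + (-2)²/704 = 0.1 + 0.00568182 = 0.11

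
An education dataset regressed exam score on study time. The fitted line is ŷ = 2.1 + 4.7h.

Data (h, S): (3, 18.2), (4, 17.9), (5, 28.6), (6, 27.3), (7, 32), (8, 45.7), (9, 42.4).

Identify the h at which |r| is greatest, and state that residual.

h = 8, r = 6

h=3: ŷ = 2.1 + 4.7·3 = 16.2; r = 18.2 − 16.2 = 2
h=4: ŷ = 2.1 + 4.7·4 = 20.9; r = 17.9 − 20.9 = -3
h=5: ŷ = 2.1 + 4.7·5 = 25.6; r = 28.6 − 25.6 = 3
h=6: ŷ = 2.1 + 4.7·6 = 30.3; r = 27.3 − 30.3 = -3
h=7: ŷ = 2.1 + 4.7·7 = 35; r = 32 − 35 = -3
h=8: ŷ = 2.1 + 4.7·8 = 39.7; r = 45.7 − 39.7 = 6
h=9: ŷ = 2.1 + 4.7·9 = 44.4; r = 42.4 − 44.4 = -2
Largest |r| is 6 at h = 8, residual 6.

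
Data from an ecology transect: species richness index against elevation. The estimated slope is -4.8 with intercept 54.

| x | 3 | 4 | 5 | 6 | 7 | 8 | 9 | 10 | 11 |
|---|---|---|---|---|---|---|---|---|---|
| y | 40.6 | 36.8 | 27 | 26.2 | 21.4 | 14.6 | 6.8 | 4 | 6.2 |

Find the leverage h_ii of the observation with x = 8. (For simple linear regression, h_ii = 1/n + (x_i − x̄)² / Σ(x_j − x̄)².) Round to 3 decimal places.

x̄ = (3 + 4 + 5 + 6 + 7 + 8 + 9 + 10 + 11)/9 = 7
Σ(x − x̄)² = 16 + 9 + 4 + 1 + 0 + 1 + 4 + 9 + 16 = 60
h = 1/9 + (1)²/60 = 0.111111 + 0.0166667 = 0.128

h = 0.128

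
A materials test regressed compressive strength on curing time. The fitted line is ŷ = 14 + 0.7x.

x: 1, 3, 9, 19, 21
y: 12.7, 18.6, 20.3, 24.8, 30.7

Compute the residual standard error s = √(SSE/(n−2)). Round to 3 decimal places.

s = 2.614

x=1: ŷ = 14 + 0.7·1 = 14.7; r = 12.7 − 14.7 = -2
x=3: ŷ = 14 + 0.7·3 = 16.1; r = 18.6 − 16.1 = 2.5
x=9: ŷ = 14 + 0.7·9 = 20.3; r = 20.3 − 20.3 = 0
x=19: ŷ = 14 + 0.7·19 = 27.3; r = 24.8 − 27.3 = -2.5
x=21: ŷ = 14 + 0.7·21 = 28.7; r = 30.7 − 28.7 = 2
SSE = 4 + 6.25 + 0 + 6.25 + 4 = 20.5
s = √(20.5/3) = √6.83333 ≈ 2.614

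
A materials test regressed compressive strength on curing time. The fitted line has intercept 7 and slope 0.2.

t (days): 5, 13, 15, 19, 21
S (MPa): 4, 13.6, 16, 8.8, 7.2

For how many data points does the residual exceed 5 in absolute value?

t=5: ŷ = 7 + 0.2·5 = 8; r = 4 − 8 = -4
t=13: ŷ = 7 + 0.2·13 = 9.6; r = 13.6 − 9.6 = 4
t=15: ŷ = 7 + 0.2·15 = 10; r = 16 − 10 = 6
t=19: ŷ = 7 + 0.2·19 = 10.8; r = 8.8 − 10.8 = -2
t=21: ŷ = 7 + 0.2·21 = 11.2; r = 7.2 − 11.2 = -4
|r| > 5: t=15 (|r|=6) → 1

1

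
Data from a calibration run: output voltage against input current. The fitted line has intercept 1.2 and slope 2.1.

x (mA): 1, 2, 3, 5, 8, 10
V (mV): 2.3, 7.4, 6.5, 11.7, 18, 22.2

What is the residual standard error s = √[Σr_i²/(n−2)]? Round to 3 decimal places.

x=1: ŷ = 1.2 + 2.1·1 = 3.3; r = 2.3 − 3.3 = -1
x=2: ŷ = 1.2 + 2.1·2 = 5.4; r = 7.4 − 5.4 = 2
x=3: ŷ = 1.2 + 2.1·3 = 7.5; r = 6.5 − 7.5 = -1
x=5: ŷ = 1.2 + 2.1·5 = 11.7; r = 11.7 − 11.7 = 0
x=8: ŷ = 1.2 + 2.1·8 = 18; r = 18 − 18 = 0
x=10: ŷ = 1.2 + 2.1·10 = 22.2; r = 22.2 − 22.2 = 0
SSE = 1 + 4 + 1 + 0 + 0 + 0 = 6
s = √(6/4) = √1.5 ≈ 1.225

s = 1.225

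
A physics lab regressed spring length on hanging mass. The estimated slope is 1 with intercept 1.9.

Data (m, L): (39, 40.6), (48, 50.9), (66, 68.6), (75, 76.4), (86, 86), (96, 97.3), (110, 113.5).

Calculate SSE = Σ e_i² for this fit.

m=39: ŷ = 1.9 + 39 = 40.9; e = 40.6 − 40.9 = -0.3
m=48: ŷ = 1.9 + 48 = 49.9; e = 50.9 − 49.9 = 1
m=66: ŷ = 1.9 + 66 = 67.9; e = 68.6 − 67.9 = 0.7
m=75: ŷ = 1.9 + 75 = 76.9; e = 76.4 − 76.9 = -0.5
m=86: ŷ = 1.9 + 86 = 87.9; e = 86 − 87.9 = -1.9
m=96: ŷ = 1.9 + 96 = 97.9; e = 97.3 − 97.9 = -0.6
m=110: ŷ = 1.9 + 110 = 111.9; e = 113.5 − 111.9 = 1.6
SSE = 0.09 + 1 + 0.49 + 0.25 + 3.61 + 0.36 + 2.56 = 8.36

SSE = 8.36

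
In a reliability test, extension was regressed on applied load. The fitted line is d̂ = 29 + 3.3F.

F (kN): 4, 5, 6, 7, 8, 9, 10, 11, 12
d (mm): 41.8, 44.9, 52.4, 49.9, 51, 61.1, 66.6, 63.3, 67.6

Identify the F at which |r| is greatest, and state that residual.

F=4: d̂ = 29 + 3.3·4 = 42.2; r = 41.8 − 42.2 = -0.4
F=5: d̂ = 29 + 3.3·5 = 45.5; r = 44.9 − 45.5 = -0.6
F=6: d̂ = 29 + 3.3·6 = 48.8; r = 52.4 − 48.8 = 3.6
F=7: d̂ = 29 + 3.3·7 = 52.1; r = 49.9 − 52.1 = -2.2
F=8: d̂ = 29 + 3.3·8 = 55.4; r = 51 − 55.4 = -4.4
F=9: d̂ = 29 + 3.3·9 = 58.7; r = 61.1 − 58.7 = 2.4
F=10: d̂ = 29 + 3.3·10 = 62; r = 66.6 − 62 = 4.6
F=11: d̂ = 29 + 3.3·11 = 65.3; r = 63.3 − 65.3 = -2
F=12: d̂ = 29 + 3.3·12 = 68.6; r = 67.6 − 68.6 = -1
Largest |r| is 4.6 at F = 10, residual 4.6.

F = 10, r = 4.6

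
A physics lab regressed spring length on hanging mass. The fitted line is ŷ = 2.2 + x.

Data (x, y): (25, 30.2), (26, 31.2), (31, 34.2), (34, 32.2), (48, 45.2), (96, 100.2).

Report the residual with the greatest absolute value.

r = -5

x=25: ŷ = 2.2 + 25 = 27.2; r = 30.2 − 27.2 = 3
x=26: ŷ = 2.2 + 26 = 28.2; r = 31.2 − 28.2 = 3
x=31: ŷ = 2.2 + 31 = 33.2; r = 34.2 − 33.2 = 1
x=34: ŷ = 2.2 + 34 = 36.2; r = 32.2 − 36.2 = -4
x=48: ŷ = 2.2 + 48 = 50.2; r = 45.2 − 50.2 = -5
x=96: ŷ = 2.2 + 96 = 98.2; r = 100.2 − 98.2 = 2
Largest |r| is 5 at x = 48, residual -5.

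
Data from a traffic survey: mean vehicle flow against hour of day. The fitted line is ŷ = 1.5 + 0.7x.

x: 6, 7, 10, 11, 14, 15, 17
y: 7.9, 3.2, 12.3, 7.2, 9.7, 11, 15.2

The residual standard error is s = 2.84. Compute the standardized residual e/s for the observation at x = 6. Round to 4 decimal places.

0.7746

ŷ = 1.5 + 0.7·6 = 5.7
e = 7.9 − 5.7 = 2.2
e/s = 2.2 / 2.84 = 0.7746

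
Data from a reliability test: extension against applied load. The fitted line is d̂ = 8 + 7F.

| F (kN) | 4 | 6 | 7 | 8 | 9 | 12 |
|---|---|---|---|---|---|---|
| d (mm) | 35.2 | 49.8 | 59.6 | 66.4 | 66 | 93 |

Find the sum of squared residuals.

SSE = 39.2

F=4: d̂ = 8 + 7·4 = 36; r = 35.2 − 36 = -0.8
F=6: d̂ = 8 + 7·6 = 50; r = 49.8 − 50 = -0.2
F=7: d̂ = 8 + 7·7 = 57; r = 59.6 − 57 = 2.6
F=8: d̂ = 8 + 7·8 = 64; r = 66.4 − 64 = 2.4
F=9: d̂ = 8 + 7·9 = 71; r = 66 − 71 = -5
F=12: d̂ = 8 + 7·12 = 92; r = 93 − 92 = 1
SSE = 0.64 + 0.04 + 6.76 + 5.76 + 25 + 1 = 39.2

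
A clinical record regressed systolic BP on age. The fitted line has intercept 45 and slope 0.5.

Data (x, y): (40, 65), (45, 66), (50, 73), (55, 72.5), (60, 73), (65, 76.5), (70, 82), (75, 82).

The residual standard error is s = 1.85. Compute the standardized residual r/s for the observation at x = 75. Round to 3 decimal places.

ŷ = 45 + 0.5·75 = 82.5
r = 82 − 82.5 = -0.5
r/s = -0.5 / 1.85 = -0.270

-0.270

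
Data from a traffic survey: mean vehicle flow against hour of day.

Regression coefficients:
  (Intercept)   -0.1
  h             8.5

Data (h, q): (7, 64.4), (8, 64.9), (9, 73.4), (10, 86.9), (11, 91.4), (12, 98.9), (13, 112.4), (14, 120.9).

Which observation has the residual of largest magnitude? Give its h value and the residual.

h=7: q̂ = -0.1 + 8.5·7 = 59.4; r = 64.4 − 59.4 = 5
h=8: q̂ = -0.1 + 8.5·8 = 67.9; r = 64.9 − 67.9 = -3
h=9: q̂ = -0.1 + 8.5·9 = 76.4; r = 73.4 − 76.4 = -3
h=10: q̂ = -0.1 + 8.5·10 = 84.9; r = 86.9 − 84.9 = 2
h=11: q̂ = -0.1 + 8.5·11 = 93.4; r = 91.4 − 93.4 = -2
h=12: q̂ = -0.1 + 8.5·12 = 101.9; r = 98.9 − 101.9 = -3
h=13: q̂ = -0.1 + 8.5·13 = 110.4; r = 112.4 − 110.4 = 2
h=14: q̂ = -0.1 + 8.5·14 = 118.9; r = 120.9 − 118.9 = 2
Largest |r| is 5 at h = 7, residual 5.

h = 7, r = 5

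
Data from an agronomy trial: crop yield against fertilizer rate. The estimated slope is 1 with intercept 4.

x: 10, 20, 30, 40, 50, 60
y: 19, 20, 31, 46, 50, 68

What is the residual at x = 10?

ŷ = 4 + 10 = 14
r = 19 − 14 = 5

r = 5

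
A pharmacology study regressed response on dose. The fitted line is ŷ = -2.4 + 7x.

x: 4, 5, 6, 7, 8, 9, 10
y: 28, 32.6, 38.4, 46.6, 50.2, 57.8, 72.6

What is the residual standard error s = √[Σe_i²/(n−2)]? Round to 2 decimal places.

x=4: ŷ = -2.4 + 7·4 = 25.6; e = 28 − 25.6 = 2.4
x=5: ŷ = -2.4 + 7·5 = 32.6; e = 32.6 − 32.6 = 0
x=6: ŷ = -2.4 + 7·6 = 39.6; e = 38.4 − 39.6 = -1.2
x=7: ŷ = -2.4 + 7·7 = 46.6; e = 46.6 − 46.6 = 0
x=8: ŷ = -2.4 + 7·8 = 53.6; e = 50.2 − 53.6 = -3.4
x=9: ŷ = -2.4 + 7·9 = 60.6; e = 57.8 − 60.6 = -2.8
x=10: ŷ = -2.4 + 7·10 = 67.6; e = 72.6 − 67.6 = 5
SSE = 5.76 + 0 + 1.44 + 0 + 11.56 + 7.84 + 25 = 51.6
s = √(51.6/5) = √10.32 ≈ 3.21

s = 3.21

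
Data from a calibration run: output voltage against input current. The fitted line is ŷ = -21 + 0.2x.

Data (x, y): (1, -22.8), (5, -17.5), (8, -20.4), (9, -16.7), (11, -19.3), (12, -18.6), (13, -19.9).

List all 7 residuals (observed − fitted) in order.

-2, 2.5, -1, 2.5, -0.5, 0, -1.5

x=1: ŷ = -21 + 0.2·1 = -20.8; r = -22.8 − (-20.8) = -2
x=5: ŷ = -21 + 0.2·5 = -20; r = -17.5 − (-20) = 2.5
x=8: ŷ = -21 + 0.2·8 = -19.4; r = -20.4 − (-19.4) = -1
x=9: ŷ = -21 + 0.2·9 = -19.2; r = -16.7 − (-19.2) = 2.5
x=11: ŷ = -21 + 0.2·11 = -18.8; r = -19.3 − (-18.8) = -0.5
x=12: ŷ = -21 + 0.2·12 = -18.6; r = -18.6 − (-18.6) = 0
x=13: ŷ = -21 + 0.2·13 = -18.4; r = -19.9 − (-18.4) = -1.5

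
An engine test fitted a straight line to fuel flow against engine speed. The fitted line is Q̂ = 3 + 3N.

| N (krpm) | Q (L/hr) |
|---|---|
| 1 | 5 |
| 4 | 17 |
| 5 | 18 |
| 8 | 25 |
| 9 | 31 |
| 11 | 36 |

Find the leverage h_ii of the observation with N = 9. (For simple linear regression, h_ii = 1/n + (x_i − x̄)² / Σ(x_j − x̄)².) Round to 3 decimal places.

h = 0.272

N̄ = (1 + 4 + 5 + 8 + 9 + 11)/6 = 6.33333
Σ(N − N̄)² = 28.4444 + 5.44444 + 1.77778 + 2.77778 + 7.11111 + 21.7778 = 67.3333
h = 1/6 + (2.66667)²/67.3333 = 0.166667 + 0.105611 = 0.272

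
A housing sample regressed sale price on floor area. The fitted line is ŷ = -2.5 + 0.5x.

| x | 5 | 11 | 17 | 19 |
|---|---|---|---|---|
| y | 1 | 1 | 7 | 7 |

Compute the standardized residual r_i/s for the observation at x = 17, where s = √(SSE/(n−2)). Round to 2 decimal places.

x=5: ŷ = -2.5 + 0.5·5 = 0; r = 1 − 0 = 1
x=11: ŷ = -2.5 + 0.5·11 = 3; r = 1 − 3 = -2
x=17: ŷ = -2.5 + 0.5·17 = 6; r = 7 − 6 = 1
x=19: ŷ = -2.5 + 0.5·19 = 7; r = 7 − 7 = 0
SSE = 1 + 4 + 1 + 0 = 6
s = √(6/2) = 1.73205
r/s = 1 / 1.73205 = 0.58

0.58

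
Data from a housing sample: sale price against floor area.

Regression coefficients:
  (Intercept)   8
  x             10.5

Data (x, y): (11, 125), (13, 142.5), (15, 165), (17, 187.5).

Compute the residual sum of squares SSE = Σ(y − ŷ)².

x=11: ŷ = 8 + 10.5·11 = 123.5; r = 125 − 123.5 = 1.5
x=13: ŷ = 8 + 10.5·13 = 144.5; r = 142.5 − 144.5 = -2
x=15: ŷ = 8 + 10.5·15 = 165.5; r = 165 − 165.5 = -0.5
x=17: ŷ = 8 + 10.5·17 = 186.5; r = 187.5 − 186.5 = 1
SSE = 2.25 + 4 + 0.25 + 1 = 7.5

SSE = 7.5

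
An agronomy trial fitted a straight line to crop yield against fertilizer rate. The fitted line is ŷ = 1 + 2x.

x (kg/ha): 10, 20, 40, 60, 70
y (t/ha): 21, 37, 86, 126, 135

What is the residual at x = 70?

r = -6

ŷ = 1 + 2·70 = 141
r = 135 − 141 = -6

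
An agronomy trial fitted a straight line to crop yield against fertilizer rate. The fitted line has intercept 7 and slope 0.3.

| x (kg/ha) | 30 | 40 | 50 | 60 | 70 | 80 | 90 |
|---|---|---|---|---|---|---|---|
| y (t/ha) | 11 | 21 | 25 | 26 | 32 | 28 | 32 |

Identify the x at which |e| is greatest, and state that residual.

x = 30, e = -5

x=30: ŷ = 7 + 0.3·30 = 16; e = 11 − 16 = -5
x=40: ŷ = 7 + 0.3·40 = 19; e = 21 − 19 = 2
x=50: ŷ = 7 + 0.3·50 = 22; e = 25 − 22 = 3
x=60: ŷ = 7 + 0.3·60 = 25; e = 26 − 25 = 1
x=70: ŷ = 7 + 0.3·70 = 28; e = 32 − 28 = 4
x=80: ŷ = 7 + 0.3·80 = 31; e = 28 − 31 = -3
x=90: ŷ = 7 + 0.3·90 = 34; e = 32 − 34 = -2
Largest |e| is 5 at x = 30, residual -5.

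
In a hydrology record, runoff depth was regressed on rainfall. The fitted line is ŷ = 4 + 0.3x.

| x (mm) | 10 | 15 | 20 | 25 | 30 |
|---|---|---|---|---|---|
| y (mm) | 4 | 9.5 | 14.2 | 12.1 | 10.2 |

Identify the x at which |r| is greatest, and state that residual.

x=10: ŷ = 4 + 0.3·10 = 7; r = 4 − 7 = -3
x=15: ŷ = 4 + 0.3·15 = 8.5; r = 9.5 − 8.5 = 1
x=20: ŷ = 4 + 0.3·20 = 10; r = 14.2 − 10 = 4.2
x=25: ŷ = 4 + 0.3·25 = 11.5; r = 12.1 − 11.5 = 0.6
x=30: ŷ = 4 + 0.3·30 = 13; r = 10.2 − 13 = -2.8
Largest |r| is 4.2 at x = 20, residual 4.2.

x = 20, r = 4.2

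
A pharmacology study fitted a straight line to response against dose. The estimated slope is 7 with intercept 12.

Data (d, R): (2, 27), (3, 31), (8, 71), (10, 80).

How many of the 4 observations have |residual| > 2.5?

d=2: ŷ = 12 + 7·2 = 26; e = 27 − 26 = 1
d=3: ŷ = 12 + 7·3 = 33; e = 31 − 33 = -2
d=8: ŷ = 12 + 7·8 = 68; e = 71 − 68 = 3
d=10: ŷ = 12 + 7·10 = 82; e = 80 − 82 = -2
|e| > 2.5: d=8 (|e|=3) → 1

1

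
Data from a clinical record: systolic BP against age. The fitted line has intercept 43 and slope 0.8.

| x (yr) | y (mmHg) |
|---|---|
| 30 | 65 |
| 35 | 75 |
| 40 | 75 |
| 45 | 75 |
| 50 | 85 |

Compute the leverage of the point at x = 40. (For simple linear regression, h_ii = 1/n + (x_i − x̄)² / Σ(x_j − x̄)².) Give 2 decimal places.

x̄ = (30 + 35 + 40 + 45 + 50)/5 = 40
Σ(x − x̄)² = 100 + 25 + 0 + 25 + 100 = 250
h = 1/5 + (0)²/250 = 0.2 + 0 = 0.20

h = 0.20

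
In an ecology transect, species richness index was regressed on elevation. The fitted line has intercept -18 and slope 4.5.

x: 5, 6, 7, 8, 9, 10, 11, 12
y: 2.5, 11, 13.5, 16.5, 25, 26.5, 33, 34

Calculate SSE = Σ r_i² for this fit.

SSE = 23

x=5: ŷ = -18 + 4.5·5 = 4.5; r = 2.5 − 4.5 = -2
x=6: ŷ = -18 + 4.5·6 = 9; r = 11 − 9 = 2
x=7: ŷ = -18 + 4.5·7 = 13.5; r = 13.5 − 13.5 = 0
x=8: ŷ = -18 + 4.5·8 = 18; r = 16.5 − 18 = -1.5
x=9: ŷ = -18 + 4.5·9 = 22.5; r = 25 − 22.5 = 2.5
x=10: ŷ = -18 + 4.5·10 = 27; r = 26.5 − 27 = -0.5
x=11: ŷ = -18 + 4.5·11 = 31.5; r = 33 − 31.5 = 1.5
x=12: ŷ = -18 + 4.5·12 = 36; r = 34 − 36 = -2
SSE = 4 + 4 + 0 + 2.25 + 6.25 + 0.25 + 2.25 + 4 = 23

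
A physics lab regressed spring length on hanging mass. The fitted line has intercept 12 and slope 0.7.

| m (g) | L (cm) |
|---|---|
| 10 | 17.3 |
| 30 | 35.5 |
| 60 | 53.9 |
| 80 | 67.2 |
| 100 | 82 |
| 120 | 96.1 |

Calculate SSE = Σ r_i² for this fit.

m=10: ŷ = 12 + 0.7·10 = 19; r = 17.3 − 19 = -1.7
m=30: ŷ = 12 + 0.7·30 = 33; r = 35.5 − 33 = 2.5
m=60: ŷ = 12 + 0.7·60 = 54; r = 53.9 − 54 = -0.1
m=80: ŷ = 12 + 0.7·80 = 68; r = 67.2 − 68 = -0.8
m=100: ŷ = 12 + 0.7·100 = 82; r = 82 − 82 = 0
m=120: ŷ = 12 + 0.7·120 = 96; r = 96.1 − 96 = 0.1
SSE = 2.89 + 6.25 + 0.01 + 0.64 + 0 + 0.01 = 9.8

SSE = 9.8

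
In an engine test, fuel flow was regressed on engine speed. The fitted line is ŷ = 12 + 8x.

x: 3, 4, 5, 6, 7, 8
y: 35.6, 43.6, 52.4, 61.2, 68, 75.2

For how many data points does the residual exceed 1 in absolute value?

x=3: ŷ = 12 + 8·3 = 36; e = 35.6 − 36 = -0.4
x=4: ŷ = 12 + 8·4 = 44; e = 43.6 − 44 = -0.4
x=5: ŷ = 12 + 8·5 = 52; e = 52.4 − 52 = 0.4
x=6: ŷ = 12 + 8·6 = 60; e = 61.2 − 60 = 1.2
x=7: ŷ = 12 + 8·7 = 68; e = 68 − 68 = 0
x=8: ŷ = 12 + 8·8 = 76; e = 75.2 − 76 = -0.8
|e| > 1: x=6 (|e|=1.2) → 1

1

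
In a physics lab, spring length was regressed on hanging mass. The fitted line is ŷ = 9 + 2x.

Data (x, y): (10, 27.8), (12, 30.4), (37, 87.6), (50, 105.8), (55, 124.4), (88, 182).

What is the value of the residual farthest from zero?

e = 5.4

x=10: ŷ = 9 + 2·10 = 29; e = 27.8 − 29 = -1.2
x=12: ŷ = 9 + 2·12 = 33; e = 30.4 − 33 = -2.6
x=37: ŷ = 9 + 2·37 = 83; e = 87.6 − 83 = 4.6
x=50: ŷ = 9 + 2·50 = 109; e = 105.8 − 109 = -3.2
x=55: ŷ = 9 + 2·55 = 119; e = 124.4 − 119 = 5.4
x=88: ŷ = 9 + 2·88 = 185; e = 182 − 185 = -3
Largest |e| is 5.4 at x = 55, residual 5.4.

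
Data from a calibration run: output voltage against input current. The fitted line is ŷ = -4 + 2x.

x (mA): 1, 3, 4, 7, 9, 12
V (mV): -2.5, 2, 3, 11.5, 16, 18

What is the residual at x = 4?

e = -1

ŷ = -4 + 2·4 = 4
e = 3 − 4 = -1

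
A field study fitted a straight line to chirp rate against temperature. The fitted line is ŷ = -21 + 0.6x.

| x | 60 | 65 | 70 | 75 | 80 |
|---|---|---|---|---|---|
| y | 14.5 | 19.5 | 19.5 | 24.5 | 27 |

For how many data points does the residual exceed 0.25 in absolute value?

4

x=60: ŷ = -21 + 0.6·60 = 15; r = 14.5 − 15 = -0.5
x=65: ŷ = -21 + 0.6·65 = 18; r = 19.5 − 18 = 1.5
x=70: ŷ = -21 + 0.6·70 = 21; r = 19.5 − 21 = -1.5
x=75: ŷ = -21 + 0.6·75 = 24; r = 24.5 − 24 = 0.5
x=80: ŷ = -21 + 0.6·80 = 27; r = 27 − 27 = 0
|r| > 0.25: x=60 (|r|=0.5), x=65 (|r|=1.5), x=70 (|r|=1.5), x=75 (|r|=0.5) → 4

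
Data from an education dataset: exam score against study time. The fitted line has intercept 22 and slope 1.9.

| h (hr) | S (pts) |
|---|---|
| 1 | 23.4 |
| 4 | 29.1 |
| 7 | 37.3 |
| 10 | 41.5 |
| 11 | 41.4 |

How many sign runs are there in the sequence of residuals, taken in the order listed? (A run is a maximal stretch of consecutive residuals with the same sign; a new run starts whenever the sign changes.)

h=1: ŷ = 22 + 1.9·1 = 23.9; e = 23.4 − 23.9 = -0.5
h=4: ŷ = 22 + 1.9·4 = 29.6; e = 29.1 − 29.6 = -0.5
h=7: ŷ = 22 + 1.9·7 = 35.3; e = 37.3 − 35.3 = 2
h=10: ŷ = 22 + 1.9·10 = 41; e = 41.5 − 41 = 0.5
h=11: ŷ = 22 + 1.9·11 = 42.9; e = 41.4 − 42.9 = -1.5
Signs: − − + + −
Runs: −×2, +×2, −×1 → 3

3 runs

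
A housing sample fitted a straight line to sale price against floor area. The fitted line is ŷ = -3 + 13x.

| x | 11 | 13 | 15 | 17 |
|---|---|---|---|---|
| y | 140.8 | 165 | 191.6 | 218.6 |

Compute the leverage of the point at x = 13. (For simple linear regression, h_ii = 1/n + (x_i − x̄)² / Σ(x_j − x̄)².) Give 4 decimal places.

h = 0.3000

x̄ = (11 + 13 + 15 + 17)/4 = 14
Σ(x − x̄)² = 9 + 1 + 1 + 9 = 20
h = 1/4 + (-1)²/20 = 0.25 + 0.05 = 0.3000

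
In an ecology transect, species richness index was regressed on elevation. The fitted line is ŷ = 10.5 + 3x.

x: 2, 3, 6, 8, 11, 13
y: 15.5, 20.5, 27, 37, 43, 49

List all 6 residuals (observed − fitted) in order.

x=2: ŷ = 10.5 + 3·2 = 16.5; r = 15.5 − 16.5 = -1
x=3: ŷ = 10.5 + 3·3 = 19.5; r = 20.5 − 19.5 = 1
x=6: ŷ = 10.5 + 3·6 = 28.5; r = 27 − 28.5 = -1.5
x=8: ŷ = 10.5 + 3·8 = 34.5; r = 37 − 34.5 = 2.5
x=11: ŷ = 10.5 + 3·11 = 43.5; r = 43 − 43.5 = -0.5
x=13: ŷ = 10.5 + 3·13 = 49.5; r = 49 − 49.5 = -0.5

-1, 1, -1.5, 2.5, -0.5, -0.5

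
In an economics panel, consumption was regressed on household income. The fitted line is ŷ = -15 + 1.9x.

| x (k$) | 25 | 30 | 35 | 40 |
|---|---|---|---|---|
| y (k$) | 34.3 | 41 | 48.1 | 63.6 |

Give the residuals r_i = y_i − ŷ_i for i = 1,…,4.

x=25: ŷ = -15 + 1.9·25 = 32.5; r = 34.3 − 32.5 = 1.8
x=30: ŷ = -15 + 1.9·30 = 42; r = 41 − 42 = -1
x=35: ŷ = -15 + 1.9·35 = 51.5; r = 48.1 − 51.5 = -3.4
x=40: ŷ = -15 + 1.9·40 = 61; r = 63.6 − 61 = 2.6

1.8, -1, -3.4, 2.6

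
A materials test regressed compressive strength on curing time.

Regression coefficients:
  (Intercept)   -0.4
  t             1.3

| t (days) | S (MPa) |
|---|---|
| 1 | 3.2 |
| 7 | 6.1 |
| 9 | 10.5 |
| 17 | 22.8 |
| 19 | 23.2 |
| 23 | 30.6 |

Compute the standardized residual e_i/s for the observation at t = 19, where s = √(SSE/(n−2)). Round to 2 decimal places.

-0.54

t=1: ŷ = -0.4 + 1.3·1 = 0.9; e = 3.2 − 0.9 = 2.3
t=7: ŷ = -0.4 + 1.3·7 = 8.7; e = 6.1 − 8.7 = -2.6
t=9: ŷ = -0.4 + 1.3·9 = 11.3; e = 10.5 − 11.3 = -0.8
t=17: ŷ = -0.4 + 1.3·17 = 21.7; e = 22.8 − 21.7 = 1.1
t=19: ŷ = -0.4 + 1.3·19 = 24.3; e = 23.2 − 24.3 = -1.1
t=23: ŷ = -0.4 + 1.3·23 = 29.5; e = 30.6 − 29.5 = 1.1
SSE = 5.29 + 6.76 + 0.64 + 1.21 + 1.21 + 1.21 = 16.32
s = √(16.32/4) = 2.0199
e/s = -1.1 / 2.0199 = -0.54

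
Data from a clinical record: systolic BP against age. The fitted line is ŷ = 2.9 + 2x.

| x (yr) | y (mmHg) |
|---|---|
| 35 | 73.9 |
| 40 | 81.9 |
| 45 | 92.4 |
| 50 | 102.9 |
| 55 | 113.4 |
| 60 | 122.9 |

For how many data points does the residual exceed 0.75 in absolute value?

2

x=35: ŷ = 2.9 + 2·35 = 72.9; r = 73.9 − 72.9 = 1
x=40: ŷ = 2.9 + 2·40 = 82.9; r = 81.9 − 82.9 = -1
x=45: ŷ = 2.9 + 2·45 = 92.9; r = 92.4 − 92.9 = -0.5
x=50: ŷ = 2.9 + 2·50 = 102.9; r = 102.9 − 102.9 = 0
x=55: ŷ = 2.9 + 2·55 = 112.9; r = 113.4 − 112.9 = 0.5
x=60: ŷ = 2.9 + 2·60 = 122.9; r = 122.9 − 122.9 = 0
|r| > 0.75: x=35 (|r|=1), x=40 (|r|=1) → 2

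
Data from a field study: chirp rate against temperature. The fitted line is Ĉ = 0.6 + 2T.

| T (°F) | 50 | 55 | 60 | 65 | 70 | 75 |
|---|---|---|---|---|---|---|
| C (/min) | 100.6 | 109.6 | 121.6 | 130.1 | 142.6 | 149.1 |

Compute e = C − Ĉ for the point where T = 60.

Ĉ = 0.6 + 2·60 = 120.6
e = 121.6 − 120.6 = 1

e = 1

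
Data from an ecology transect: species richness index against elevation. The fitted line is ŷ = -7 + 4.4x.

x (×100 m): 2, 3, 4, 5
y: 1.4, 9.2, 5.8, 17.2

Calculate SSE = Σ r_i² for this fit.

x=2: ŷ = -7 + 4.4·2 = 1.8; r = 1.4 − 1.8 = -0.4
x=3: ŷ = -7 + 4.4·3 = 6.2; r = 9.2 − 6.2 = 3
x=4: ŷ = -7 + 4.4·4 = 10.6; r = 5.8 − 10.6 = -4.8
x=5: ŷ = -7 + 4.4·5 = 15; r = 17.2 − 15 = 2.2
SSE = 0.16 + 9 + 23.04 + 4.84 = 37.04

SSE = 37.04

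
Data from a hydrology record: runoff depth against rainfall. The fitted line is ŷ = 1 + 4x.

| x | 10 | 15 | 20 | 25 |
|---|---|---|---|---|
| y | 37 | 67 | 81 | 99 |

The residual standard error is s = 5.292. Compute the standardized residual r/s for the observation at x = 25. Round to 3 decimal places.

-0.378

ŷ = 1 + 4·25 = 101
r = 99 − 101 = -2
r/s = -2 / 5.292 = -0.378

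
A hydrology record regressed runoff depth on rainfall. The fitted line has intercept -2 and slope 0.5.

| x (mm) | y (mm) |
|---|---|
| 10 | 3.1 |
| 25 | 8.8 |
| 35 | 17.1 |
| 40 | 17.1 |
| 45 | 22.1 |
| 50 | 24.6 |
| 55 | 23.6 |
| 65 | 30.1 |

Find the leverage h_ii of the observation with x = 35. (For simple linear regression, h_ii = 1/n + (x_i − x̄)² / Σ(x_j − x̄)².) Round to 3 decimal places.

h = 0.140

x̄ = (10 + 25 + 35 + 40 + 45 + 50 + 55 + 65)/8 = 40.625
Σ(x − x̄)² = 937.891 + 244.141 + 31.6406 + 0.390625 + 19.1406 + 87.8906 + 206.641 + 594.141 = 2121.88
h = 1/8 + (-5.625)²/2121.88 = 0.125 + 0.0149116 = 0.140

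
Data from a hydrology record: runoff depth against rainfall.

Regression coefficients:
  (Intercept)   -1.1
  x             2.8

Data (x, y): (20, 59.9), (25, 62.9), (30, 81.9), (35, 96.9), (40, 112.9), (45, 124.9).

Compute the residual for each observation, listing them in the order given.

5, -6, -1, 0, 2, 0

x=20: ŷ = -1.1 + 2.8·20 = 54.9; e = 59.9 − 54.9 = 5
x=25: ŷ = -1.1 + 2.8·25 = 68.9; e = 62.9 − 68.9 = -6
x=30: ŷ = -1.1 + 2.8·30 = 82.9; e = 81.9 − 82.9 = -1
x=35: ŷ = -1.1 + 2.8·35 = 96.9; e = 96.9 − 96.9 = 0
x=40: ŷ = -1.1 + 2.8·40 = 110.9; e = 112.9 − 110.9 = 2
x=45: ŷ = -1.1 + 2.8·45 = 124.9; e = 124.9 − 124.9 = 0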